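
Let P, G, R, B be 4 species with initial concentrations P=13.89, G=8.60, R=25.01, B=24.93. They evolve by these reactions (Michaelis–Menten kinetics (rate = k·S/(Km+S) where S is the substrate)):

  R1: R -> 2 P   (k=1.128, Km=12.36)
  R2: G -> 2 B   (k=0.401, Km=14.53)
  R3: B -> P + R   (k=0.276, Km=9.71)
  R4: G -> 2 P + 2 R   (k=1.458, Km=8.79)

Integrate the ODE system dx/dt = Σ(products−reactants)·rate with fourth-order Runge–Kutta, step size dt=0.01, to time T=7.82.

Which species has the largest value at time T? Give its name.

RK4 with dt=0.01: 782 steps to T=7.82. Trajectory (selected grid times):
t=0.00: P=13.89 G=8.60 R=25.01 B=24.93
t=0.87: P=16.61 G=7.86 R=25.75 B=25.01
t=1.74: P=19.28 G=7.16 R=26.42 B=25.07
t=2.61: P=21.91 G=6.49 R=27.04 B=25.12
t=3.48: P=24.48 G=5.86 R=27.58 B=25.16
t=4.34: P=26.96 G=5.28 R=28.05 B=25.18
t=5.21: P=29.42 G=4.73 R=28.46 B=25.18
t=6.08: P=31.82 G=4.22 R=28.81 B=25.17
t=6.95: P=34.16 G=3.75 R=29.08 B=25.15
t=7.82: P=36.44 G=3.32 R=29.29 B=25.11
At T=7.82: P=36.44 G=3.32 R=29.29 B=25.11; the largest is P.

Dominant species at T: P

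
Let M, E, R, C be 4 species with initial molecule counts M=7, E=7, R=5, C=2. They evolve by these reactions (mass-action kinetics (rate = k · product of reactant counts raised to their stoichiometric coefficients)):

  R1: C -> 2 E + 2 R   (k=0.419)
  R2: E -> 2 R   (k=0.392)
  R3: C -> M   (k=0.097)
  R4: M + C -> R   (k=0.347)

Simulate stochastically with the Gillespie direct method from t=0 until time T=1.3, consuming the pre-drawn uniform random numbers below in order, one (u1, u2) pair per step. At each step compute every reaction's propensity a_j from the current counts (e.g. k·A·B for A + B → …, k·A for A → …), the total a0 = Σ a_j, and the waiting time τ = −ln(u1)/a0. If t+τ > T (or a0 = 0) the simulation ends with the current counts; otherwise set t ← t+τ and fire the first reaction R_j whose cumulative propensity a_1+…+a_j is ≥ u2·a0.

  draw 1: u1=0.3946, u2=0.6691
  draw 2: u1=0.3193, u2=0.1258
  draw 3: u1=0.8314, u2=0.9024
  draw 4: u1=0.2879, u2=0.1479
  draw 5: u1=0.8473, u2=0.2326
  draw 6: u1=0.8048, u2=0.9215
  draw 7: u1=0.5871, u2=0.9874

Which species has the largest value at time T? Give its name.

Dominant species at T: R

t=0.000: M=7 E=7 R=5 C=2
Draw 1: a1=0.838, a2=2.744, a3=0.194, a4=4.858, a0=8.634; τ=−ln(0.3946)/8.634=0.108 → t=0.108; u2·a0=0.6691·8.634=5.777; a1+…+a3=3.776 < 5.777 ≤ a1+…+a4=8.634 → R4 fires; M=6 E=7 R=6 C=1
Draw 2: a1=0.419, a2=2.744, a3=0.097, a4=2.082, a0=5.342; τ=−ln(0.3193)/5.342=0.214 → t=0.321; u2·a0=0.1258·5.342=0.672; a1=0.419 < 0.672 ≤ a1+a2=3.163 → R2 fires; M=6 E=6 R=8 C=1
Draw 3: a1=0.419, a2=2.352, a3=0.097, a4=2.082, a0=4.950; τ=−ln(0.8314)/4.950=0.037 → t=0.359; u2·a0=0.9024·4.950=4.467; a1+…+a3=2.868 < 4.467 ≤ a1+…+a4=4.950 → R4 fires; M=5 E=6 R=9 C=0
Draw 4: a1=0.000, a2=2.352, a3=0.000, a4=0.000, a0=2.352; τ=−ln(0.2879)/2.352=0.529 → t=0.888; u2·a0=0.1479·2.352=0.348; a1=0.000 < 0.348 ≤ a1+a2=2.352 → R2 fires; M=5 E=5 R=11 C=0
Draw 5: a1=0.000, a2=1.960, a3=0.000, a4=0.000, a0=1.960; τ=−ln(0.8473)/1.960=0.085 → t=0.973; u2·a0=0.2326·1.960=0.456; a1=0.000 < 0.456 ≤ a1+a2=1.960 → R2 fires; M=5 E=4 R=13 C=0
Draw 6: a1=0.000, a2=1.568, a3=0.000, a4=0.000, a0=1.568; τ=−ln(0.8048)/1.568=0.138 → t=1.111; u2·a0=0.9215·1.568=1.445; a1=0.000 < 1.445 ≤ a1+a2=1.568 → R2 fires; M=5 E=3 R=15 C=0
Draw 7: a1=0.000, a2=1.176, a3=0.000, a4=0.000, a0=1.176; τ=−ln(0.5871)/1.176=0.453 → t=1.564 > T=1.3: stop.
At T=1.3: M=5 E=3 R=15 C=0; the largest is R.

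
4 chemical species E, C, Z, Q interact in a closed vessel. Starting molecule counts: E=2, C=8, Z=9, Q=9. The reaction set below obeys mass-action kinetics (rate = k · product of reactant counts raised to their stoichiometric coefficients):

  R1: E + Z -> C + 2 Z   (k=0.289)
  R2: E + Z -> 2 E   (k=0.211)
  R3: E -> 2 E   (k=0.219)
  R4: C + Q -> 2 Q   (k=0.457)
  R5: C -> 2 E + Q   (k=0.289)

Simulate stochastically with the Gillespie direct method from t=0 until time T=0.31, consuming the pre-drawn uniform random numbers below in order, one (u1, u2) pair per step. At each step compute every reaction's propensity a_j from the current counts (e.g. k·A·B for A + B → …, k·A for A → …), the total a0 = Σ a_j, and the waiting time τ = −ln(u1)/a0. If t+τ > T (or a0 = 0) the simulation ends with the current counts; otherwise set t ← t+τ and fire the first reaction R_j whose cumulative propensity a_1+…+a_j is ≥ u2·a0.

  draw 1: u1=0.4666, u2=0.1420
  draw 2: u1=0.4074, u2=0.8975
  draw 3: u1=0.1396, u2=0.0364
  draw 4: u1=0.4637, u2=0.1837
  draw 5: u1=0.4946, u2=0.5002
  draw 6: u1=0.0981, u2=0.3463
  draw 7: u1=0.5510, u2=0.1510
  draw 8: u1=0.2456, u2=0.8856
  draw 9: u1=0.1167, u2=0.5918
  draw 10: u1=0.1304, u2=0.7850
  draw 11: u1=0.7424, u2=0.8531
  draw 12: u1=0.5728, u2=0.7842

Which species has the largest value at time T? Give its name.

Dominant species at T: Q

t=0.000: E=2 C=8 Z=9 Q=9
Draw 1: a1=5.202, a2=3.798, a3=0.438, a4=32.904, a5=2.312, a0=44.654; τ=−ln(0.4666)/44.654=0.017 → t=0.017; u2·a0=0.1420·44.654=6.341; a1=5.202 < 6.341 ≤ a1+a2=9.000 → R2 fires; E=3 C=8 Z=8 Q=9
Draw 2: a1=6.936, a2=5.064, a3=0.657, a4=32.904, a5=2.312, a0=47.873; τ=−ln(0.4074)/47.873=0.019 → t=0.036; u2·a0=0.8975·47.873=42.966; a1+…+a3=12.657 < 42.966 ≤ a1+…+a4=45.561 → R4 fires; E=3 C=7 Z=8 Q=10
Draw 3: a1=6.936, a2=5.064, a3=0.657, a4=31.990, a5=2.023, a0=46.670; τ=−ln(0.1396)/46.670=0.042 → t=0.078; u2·a0=0.0364·46.670=1.699 ≤ a1=6.936 → R1 fires; E=2 C=8 Z=9 Q=10
Draw 4: a1=5.202, a2=3.798, a3=0.438, a4=36.560, a5=2.312, a0=48.310; τ=−ln(0.4637)/48.310=0.016 → t=0.094; u2·a0=0.1837·48.310=8.875; a1=5.202 < 8.875 ≤ a1+a2=9.000 → R2 fires; E=3 C=8 Z=8 Q=10
Draw 5: a1=6.936, a2=5.064, a3=0.657, a4=36.560, a5=2.312, a0=51.529; τ=−ln(0.4946)/51.529=0.014 → t=0.108; u2·a0=0.5002·51.529=25.775; a1+…+a3=12.657 < 25.775 ≤ a1+…+a4=49.217 → R4 fires; E=3 C=7 Z=8 Q=11
Draw 6: a1=6.936, a2=5.064, a3=0.657, a4=35.189, a5=2.023, a0=49.869; τ=−ln(0.0981)/49.869=0.047 → t=0.154; u2·a0=0.3463·49.869=17.270; a1+…+a3=12.657 < 17.270 ≤ a1+…+a4=47.846 → R4 fires; E=3 C=6 Z=8 Q=12
Draw 7: a1=6.936, a2=5.064, a3=0.657, a4=32.904, a5=1.734, a0=47.295; τ=−ln(0.5510)/47.295=0.013 → t=0.167; u2·a0=0.1510·47.295=7.142; a1=6.936 < 7.142 ≤ a1+a2=12.000 → R2 fires; E=4 C=6 Z=7 Q=12
Draw 8: a1=8.092, a2=5.908, a3=0.876, a4=32.904, a5=1.734, a0=49.514; τ=−ln(0.2456)/49.514=0.028 → t=0.195; u2·a0=0.8856·49.514=43.850; a1+…+a3=14.876 < 43.850 ≤ a1+…+a4=47.780 → R4 fires; E=4 C=5 Z=7 Q=13
Draw 9: a1=8.092, a2=5.908, a3=0.876, a4=29.705, a5=1.445, a0=46.026; τ=−ln(0.1167)/46.026=0.047 → t=0.242; u2·a0=0.5918·46.026=27.238; a1+…+a3=14.876 < 27.238 ≤ a1+…+a4=44.581 → R4 fires; E=4 C=4 Z=7 Q=14
Draw 10: a1=8.092, a2=5.908, a3=0.876, a4=25.592, a5=1.156, a0=41.624; τ=−ln(0.1304)/41.624=0.049 → t=0.291; u2·a0=0.7850·41.624=32.675; a1+…+a3=14.876 < 32.675 ≤ a1+…+a4=40.468 → R4 fires; E=4 C=3 Z=7 Q=15
Draw 11: a1=8.092, a2=5.908, a3=0.876, a4=20.565, a5=0.867, a0=36.308; τ=−ln(0.7424)/36.308=0.008 → t=0.299; u2·a0=0.8531·36.308=30.974; a1+…+a3=14.876 < 30.974 ≤ a1+…+a4=35.441 → R4 fires; E=4 C=2 Z=7 Q=16
Draw 12: a1=8.092, a2=5.908, a3=0.876, a4=14.624, a5=0.578, a0=30.078; τ=−ln(0.5728)/30.078=0.019 → t=0.317 > T=0.31: stop.
At T=0.31: E=4 C=2 Z=7 Q=16; the largest is Q.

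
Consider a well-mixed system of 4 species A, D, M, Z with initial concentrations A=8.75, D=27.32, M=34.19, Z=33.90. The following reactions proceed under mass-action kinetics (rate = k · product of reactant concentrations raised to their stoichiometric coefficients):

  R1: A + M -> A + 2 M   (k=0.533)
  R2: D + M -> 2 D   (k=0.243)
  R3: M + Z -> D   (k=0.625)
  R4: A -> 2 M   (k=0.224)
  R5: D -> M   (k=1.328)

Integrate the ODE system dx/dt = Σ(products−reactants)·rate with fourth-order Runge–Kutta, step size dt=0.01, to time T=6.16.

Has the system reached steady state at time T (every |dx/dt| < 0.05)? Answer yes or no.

Steady state at T: no

RK4 with dt=0.01: 616 steps to T=6.16. Trajectory (selected grid times):
t=0.00: A=8.75 D=27.32 M=34.19 Z=33.90
t=0.68: A=7.51 D=80.59 M=6.71 Z=1.22
t=1.37: A=6.44 D=100.03 M=6.51 Z=0.07
t=2.05: A=5.53 D=115.91 M=6.21 Z=0.00
t=2.74: A=4.74 D=129.20 M=6.02 Z=0.00
t=3.42: A=4.07 D=140.16 M=5.90 Z=0.00
t=4.11: A=3.48 D=149.52 M=5.81 Z=0.00
t=4.79: A=2.99 D=157.34 M=5.74 Z=0.00
t=5.48: A=2.56 D=164.07 M=5.69 Z=0.00
t=6.16: A=2.20 D=169.73 M=5.65 Z=0.00
Rates at T: R1=6.6313, R2=233.0645, R3=0.0000, R4=0.4932, R5=225.3952
dx/dt at T (Σ net stoichiometry × rate): A=-0.4932, D=+7.6694, M=-0.0517, Z=-0.0000
Largest |dx/dt| is |+7.6694| (D) ≥ 0.05 → not steady.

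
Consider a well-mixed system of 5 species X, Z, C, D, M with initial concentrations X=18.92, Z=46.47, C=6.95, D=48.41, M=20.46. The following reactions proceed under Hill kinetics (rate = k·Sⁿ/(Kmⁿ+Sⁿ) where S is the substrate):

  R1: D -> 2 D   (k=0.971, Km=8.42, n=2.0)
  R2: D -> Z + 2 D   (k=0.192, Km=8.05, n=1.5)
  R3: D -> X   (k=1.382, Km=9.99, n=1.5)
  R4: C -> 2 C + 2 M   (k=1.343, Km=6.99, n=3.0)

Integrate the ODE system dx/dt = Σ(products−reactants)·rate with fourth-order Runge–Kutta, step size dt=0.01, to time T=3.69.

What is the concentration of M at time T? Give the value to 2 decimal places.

M at T = 26.68

RK4 with dt=0.01: 369 steps to T=3.69. Trajectory (selected grid times):
t=0.00: X=18.92 Z=46.47 C=6.95 D=48.41 M=20.46
t=0.41: X=19.44 Z=46.54 C=7.23 D=48.35 M=21.02
t=0.82: X=19.96 Z=46.62 C=7.53 D=48.29 M=21.62
t=1.23: X=20.47 Z=46.69 C=7.84 D=48.24 M=22.25
t=1.64: X=20.99 Z=46.76 C=8.17 D=48.18 M=22.91
t=2.05: X=21.51 Z=46.84 C=8.52 D=48.12 M=23.60
t=2.46: X=22.03 Z=46.91 C=8.88 D=48.06 M=24.33
t=2.87: X=22.54 Z=46.99 C=9.26 D=48.01 M=25.08
t=3.28: X=23.06 Z=47.06 C=9.65 D=47.95 M=25.87
t=3.69: X=23.58 Z=47.13 C=10.06 D=47.89 M=26.68
Read off M at T=3.69: 26.68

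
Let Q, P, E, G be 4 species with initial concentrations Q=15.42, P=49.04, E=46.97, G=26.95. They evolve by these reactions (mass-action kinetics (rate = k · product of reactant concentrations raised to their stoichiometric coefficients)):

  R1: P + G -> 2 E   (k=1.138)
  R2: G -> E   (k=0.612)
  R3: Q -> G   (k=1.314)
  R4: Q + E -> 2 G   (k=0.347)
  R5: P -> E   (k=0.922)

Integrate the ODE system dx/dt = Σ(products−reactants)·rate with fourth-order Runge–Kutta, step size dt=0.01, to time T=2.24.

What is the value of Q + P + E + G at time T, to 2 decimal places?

Check how each reaction changes W = Q + P + E + G (weight of products minus weight of reactants):
R1: P + G -> 2 E: (1·2) − (1·1 + 1·1) = 2 − 2 = 0
R2: G -> E: (1·1) − (1·1) = 1 − 1 = 0
R3: Q -> G: (1·1) − (1·1) = 1 − 1 = 0
R4: Q + E -> 2 G: (1·2) − (1·1 + 1·1) = 2 − 2 = 0
R5: P -> E: (1·1) − (1·1) = 1 − 1 = 0
Every reaction leaves W unchanged, so W is conserved and no simulation is needed: W(T) = W(0) = 15.42 + 49.04 + 46.97 + 26.95 = 138.38

Value at T = 138.38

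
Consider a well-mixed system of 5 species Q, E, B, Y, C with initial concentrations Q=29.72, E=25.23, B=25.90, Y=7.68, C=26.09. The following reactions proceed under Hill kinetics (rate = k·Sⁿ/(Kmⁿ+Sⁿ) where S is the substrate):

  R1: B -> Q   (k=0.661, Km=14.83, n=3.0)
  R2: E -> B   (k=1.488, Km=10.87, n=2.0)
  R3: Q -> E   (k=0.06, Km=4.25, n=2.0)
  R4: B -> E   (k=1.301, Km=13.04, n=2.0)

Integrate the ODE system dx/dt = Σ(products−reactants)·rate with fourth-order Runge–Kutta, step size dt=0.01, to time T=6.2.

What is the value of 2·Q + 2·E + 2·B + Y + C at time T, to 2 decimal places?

Check how each reaction changes W = 2·Q + 2·E + 2·B + Y + C (weight of products minus weight of reactants):
R1: B -> Q: (2·1) − (2·1) = 2 − 2 = 0
R2: E -> B: (2·1) − (2·1) = 2 − 2 = 0
R3: Q -> E: (2·1) − (2·1) = 2 − 2 = 0
R4: B -> E: (2·1) − (2·1) = 2 − 2 = 0
Every reaction leaves W unchanged, so W is conserved and no simulation is needed: W(T) = W(0) = 2·29.72 + 2·25.23 + 2·25.90 + 7.68 + 26.09 = 195.47

Value at T = 195.47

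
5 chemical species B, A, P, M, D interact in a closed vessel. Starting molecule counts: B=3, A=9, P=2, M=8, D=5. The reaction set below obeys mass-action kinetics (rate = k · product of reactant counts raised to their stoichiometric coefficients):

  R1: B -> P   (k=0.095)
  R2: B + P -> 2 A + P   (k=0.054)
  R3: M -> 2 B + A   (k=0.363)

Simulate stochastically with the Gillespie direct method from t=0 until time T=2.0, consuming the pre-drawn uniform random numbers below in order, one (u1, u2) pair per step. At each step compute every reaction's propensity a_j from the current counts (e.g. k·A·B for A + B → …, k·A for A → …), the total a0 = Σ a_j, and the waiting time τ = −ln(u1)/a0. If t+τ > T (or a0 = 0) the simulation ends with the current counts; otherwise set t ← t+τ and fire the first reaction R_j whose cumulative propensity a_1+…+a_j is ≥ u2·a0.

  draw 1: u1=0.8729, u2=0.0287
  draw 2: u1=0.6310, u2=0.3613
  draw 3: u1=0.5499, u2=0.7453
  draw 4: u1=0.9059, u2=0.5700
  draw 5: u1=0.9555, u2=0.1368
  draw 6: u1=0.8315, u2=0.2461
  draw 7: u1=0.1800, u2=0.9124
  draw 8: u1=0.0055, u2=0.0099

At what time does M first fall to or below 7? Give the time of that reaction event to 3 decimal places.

Threshold first reached at t = 0.173

t=0.000: B=3 A=9 P=2 M=8 D=5
Draw 1: a1=0.285, a2=0.324, a3=2.904, a0=3.513; τ=−ln(0.8729)/3.513=0.039 → t=0.039; u2·a0=0.0287·3.513=0.101 ≤ a1=0.285 → R1 fires; B=2 A=9 P=3 M=8 D=5
Draw 2: a1=0.190, a2=0.324, a3=2.904, a0=3.418; τ=−ln(0.6310)/3.418=0.135 → t=0.173; u2·a0=0.3613·3.418=1.235; a1+a2=0.514 < 1.235 ≤ a1+…+a3=3.418 → R3 fires; B=4 A=10 P=3 M=7 D=5
Draw 3: a1=0.380, a2=0.648, a3=2.541, a0=3.569; τ=−ln(0.5499)/3.569=0.168 → t=0.341; u2·a0=0.7453·3.569=2.660; a1+a2=1.028 < 2.660 ≤ a1+…+a3=3.569 → R3 fires; B=6 A=11 P=3 M=6 D=5
Draw 4: a1=0.570, a2=0.972, a3=2.178, a0=3.720; τ=−ln(0.9059)/3.720=0.027 → t=0.368; u2·a0=0.5700·3.720=2.120; a1+a2=1.542 < 2.120 ≤ a1+…+a3=3.720 → R3 fires; B=8 A=12 P=3 M=5 D=5
Draw 5: a1=0.760, a2=1.296, a3=1.815, a0=3.871; τ=−ln(0.9555)/3.871=0.012 → t=0.379; u2·a0=0.1368·3.871=0.530 ≤ a1=0.760 → R1 fires; B=7 A=12 P=4 M=5 D=5
Draw 6: a1=0.665, a2=1.512, a3=1.815, a0=3.992; τ=−ln(0.8315)/3.992=0.046 → t=0.426; u2·a0=0.2461·3.992=0.982; a1=0.665 < 0.982 ≤ a1+a2=2.177 → R2 fires; B=6 A=14 P=4 M=5 D=5
Draw 7: a1=0.570, a2=1.296, a3=1.815, a0=3.681; τ=−ln(0.1800)/3.681=0.466 → t=0.891; u2·a0=0.9124·3.681=3.359; a1+a2=1.866 < 3.359 ≤ a1+…+a3=3.681 → R3 fires; B=8 A=15 P=4 M=4 D=5
Draw 8: a1=0.760, a2=1.728, a3=1.452, a0=3.940; τ=−ln(0.0055)/3.940=1.321 → t=2.212 > T=2.0: stop.
M first becomes ≤ 7 when it reaches 7 at the event at t=0.173.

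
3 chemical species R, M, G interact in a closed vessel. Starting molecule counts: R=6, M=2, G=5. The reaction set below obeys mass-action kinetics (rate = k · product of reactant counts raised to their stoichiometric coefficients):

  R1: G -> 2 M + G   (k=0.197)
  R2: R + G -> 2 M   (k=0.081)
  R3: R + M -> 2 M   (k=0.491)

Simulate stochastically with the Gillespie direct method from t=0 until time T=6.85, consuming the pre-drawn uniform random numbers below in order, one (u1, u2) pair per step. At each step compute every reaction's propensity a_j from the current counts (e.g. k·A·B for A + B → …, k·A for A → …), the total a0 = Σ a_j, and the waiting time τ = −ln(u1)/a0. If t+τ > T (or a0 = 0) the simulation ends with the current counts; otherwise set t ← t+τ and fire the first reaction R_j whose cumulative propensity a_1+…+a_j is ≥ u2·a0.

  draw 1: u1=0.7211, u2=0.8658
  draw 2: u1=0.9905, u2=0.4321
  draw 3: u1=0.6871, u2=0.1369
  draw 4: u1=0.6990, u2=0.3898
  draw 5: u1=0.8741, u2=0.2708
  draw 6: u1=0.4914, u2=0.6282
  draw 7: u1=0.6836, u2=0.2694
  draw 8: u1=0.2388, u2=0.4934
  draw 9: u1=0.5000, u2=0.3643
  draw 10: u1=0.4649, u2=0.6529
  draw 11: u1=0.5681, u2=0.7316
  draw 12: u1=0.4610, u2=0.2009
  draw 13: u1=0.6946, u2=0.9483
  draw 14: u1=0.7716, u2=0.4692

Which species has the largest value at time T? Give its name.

t=0.000: R=6 M=2 G=5
Draw 1: a1=0.985, a2=2.430, a3=5.892, a0=9.307; τ=−ln(0.7211)/9.307=0.035 → t=0.035; u2·a0=0.8658·9.307=8.058; a1+a2=3.415 < 8.058 ≤ a1+…+a3=9.307 → R3 fires; R=5 M=3 G=5
Draw 2: a1=0.985, a2=2.025, a3=7.365, a0=10.375; τ=−ln(0.9905)/10.375=0.001 → t=0.036; u2·a0=0.4321·10.375=4.483; a1+a2=3.010 < 4.483 ≤ a1+…+a3=10.375 → R3 fires; R=4 M=4 G=5
Draw 3: a1=0.985, a2=1.620, a3=7.856, a0=10.461; τ=−ln(0.6871)/10.461=0.036 → t=0.072; u2·a0=0.1369·10.461=1.432; a1=0.985 < 1.432 ≤ a1+a2=2.605 → R2 fires; R=3 M=6 G=4
Draw 4: a1=0.788, a2=0.972, a3=8.838, a0=10.598; τ=−ln(0.6990)/10.598=0.034 → t=0.106; u2·a0=0.3898·10.598=4.131; a1+a2=1.760 < 4.131 ≤ a1+…+a3=10.598 → R3 fires; R=2 M=7 G=4
Draw 5: a1=0.788, a2=0.648, a3=6.874, a0=8.310; τ=−ln(0.8741)/8.310=0.016 → t=0.122; u2·a0=0.2708·8.310=2.250; a1+a2=1.436 < 2.250 ≤ a1+…+a3=8.310 → R3 fires; R=1 M=8 G=4
Draw 6: a1=0.788, a2=0.324, a3=3.928, a0=5.040; τ=−ln(0.4914)/5.040=0.141 → t=0.263; u2·a0=0.6282·5.040=3.166; a1+a2=1.112 < 3.166 ≤ a1+…+a3=5.040 → R3 fires; R=0 M=9 G=4
Draw 7: a1=0.788, a2=0.000, a3=0.000, a0=0.788; τ=−ln(0.6836)/0.788=0.483 → t=0.746; u2·a0=0.2694·0.788=0.212 ≤ a1=0.788 → R1 fires; R=0 M=11 G=4
Draw 8: a1=0.788, a2=0.000, a3=0.000, a0=0.788; τ=−ln(0.2388)/0.788=1.817 → t=2.563; u2·a0=0.4934·0.788=0.389 ≤ a1=0.788 → R1 fires; R=0 M=13 G=4
Draw 9: a1=0.788, a2=0.000, a3=0.000, a0=0.788; τ=−ln(0.5000)/0.788=0.880 → t=3.443; u2·a0=0.3643·0.788=0.287 ≤ a1=0.788 → R1 fires; R=0 M=15 G=4
Draw 10: a1=0.788, a2=0.000, a3=0.000, a0=0.788; τ=−ln(0.4649)/0.788=0.972 → t=4.415; u2·a0=0.6529·0.788=0.514 ≤ a1=0.788 → R1 fires; R=0 M=17 G=4
Draw 11: a1=0.788, a2=0.000, a3=0.000, a0=0.788; τ=−ln(0.5681)/0.788=0.718 → t=5.132; u2·a0=0.7316·0.788=0.577 ≤ a1=0.788 → R1 fires; R=0 M=19 G=4
Draw 12: a1=0.788, a2=0.000, a3=0.000, a0=0.788; τ=−ln(0.4610)/0.788=0.983 → t=6.115; u2·a0=0.2009·0.788=0.158 ≤ a1=0.788 → R1 fires; R=0 M=21 G=4
Draw 13: a1=0.788, a2=0.000, a3=0.000, a0=0.788; τ=−ln(0.6946)/0.788=0.462 → t=6.577; u2·a0=0.9483·0.788=0.747 ≤ a1=0.788 → R1 fires; R=0 M=23 G=4
Draw 14: a1=0.788, a2=0.000, a3=0.000, a0=0.788; τ=−ln(0.7716)/0.788=0.329 → t=6.906 > T=6.85: stop.
At T=6.85: R=0 M=23 G=4; the largest is M.

Dominant species at T: M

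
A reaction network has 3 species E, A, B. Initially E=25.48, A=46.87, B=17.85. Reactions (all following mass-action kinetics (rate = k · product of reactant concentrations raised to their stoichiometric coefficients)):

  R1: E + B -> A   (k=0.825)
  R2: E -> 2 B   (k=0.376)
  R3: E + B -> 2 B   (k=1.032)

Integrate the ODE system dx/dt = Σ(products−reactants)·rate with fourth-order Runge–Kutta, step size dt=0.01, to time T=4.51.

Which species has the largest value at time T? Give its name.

RK4 with dt=0.01: 451 steps to T=4.51. Trajectory (selected grid times):
t=0.00: E=25.48 A=46.87 B=17.85
t=0.50: E=0.00 A=58.07 B=21.19
t=1.00: E=0.00 A=58.07 B=21.19
t=1.50: E=0.00 A=58.07 B=21.19
t=2.00: E=0.00 A=58.07 B=21.19
t=2.51: E=0.00 A=58.07 B=21.19
t=3.01: E=0.00 A=58.07 B=21.19
t=3.51: E=0.00 A=58.07 B=21.19
t=4.01: E=0.00 A=58.07 B=21.19
t=4.51: E=0.00 A=58.07 B=21.19
At T=4.51: E=0.00 A=58.07 B=21.19; the largest is A.

Dominant species at T: A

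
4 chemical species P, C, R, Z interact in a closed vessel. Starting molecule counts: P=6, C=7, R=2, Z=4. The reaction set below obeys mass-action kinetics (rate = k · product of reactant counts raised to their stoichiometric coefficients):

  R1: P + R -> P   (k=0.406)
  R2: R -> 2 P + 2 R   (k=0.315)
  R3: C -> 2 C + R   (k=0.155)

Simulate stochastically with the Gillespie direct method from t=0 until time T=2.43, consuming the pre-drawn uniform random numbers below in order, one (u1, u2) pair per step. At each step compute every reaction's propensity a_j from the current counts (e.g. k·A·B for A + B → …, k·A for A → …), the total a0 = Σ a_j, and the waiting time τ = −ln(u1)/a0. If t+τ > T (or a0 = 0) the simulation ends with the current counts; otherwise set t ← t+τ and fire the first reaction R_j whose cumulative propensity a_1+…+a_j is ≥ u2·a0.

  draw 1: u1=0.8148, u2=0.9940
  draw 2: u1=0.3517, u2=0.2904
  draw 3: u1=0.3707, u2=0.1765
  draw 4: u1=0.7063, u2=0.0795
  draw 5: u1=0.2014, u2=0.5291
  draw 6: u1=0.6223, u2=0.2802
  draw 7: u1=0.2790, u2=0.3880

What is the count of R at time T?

t=0.000: P=6 C=7 R=2 Z=4
Draw 1: a1=4.872, a2=0.630, a3=1.085, a0=6.587; τ=−ln(0.8148)/6.587=0.031 → t=0.031; u2·a0=0.9940·6.587=6.547; a1+a2=5.502 < 6.547 ≤ a1+…+a3=6.587 → R3 fires; P=6 C=8 R=3 Z=4
Draw 2: a1=7.308, a2=0.945, a3=1.240, a0=9.493; τ=−ln(0.3517)/9.493=0.110 → t=0.141; u2·a0=0.2904·9.493=2.757 ≤ a1=7.308 → R1 fires; P=6 C=8 R=2 Z=4
Draw 3: a1=4.872, a2=0.630, a3=1.240, a0=6.742; τ=−ln(0.3707)/6.742=0.147 → t=0.288; u2·a0=0.1765·6.742=1.190 ≤ a1=4.872 → R1 fires; P=6 C=8 R=1 Z=4
Draw 4: a1=2.436, a2=0.315, a3=1.240, a0=3.991; τ=−ln(0.7063)/3.991=0.087 → t=0.375; u2·a0=0.0795·3.991=0.317 ≤ a1=2.436 → R1 fires; P=6 C=8 R=0 Z=4
Draw 5: a1=0.000, a2=0.000, a3=1.240, a0=1.240; τ=−ln(0.2014)/1.240=1.292 → t=1.668; u2·a0=0.5291·1.240=0.656; a1+a2=0.000 < 0.656 ≤ a1+…+a3=1.240 → R3 fires; P=6 C=9 R=1 Z=4
Draw 6: a1=2.436, a2=0.315, a3=1.395, a0=4.146; τ=−ln(0.6223)/4.146=0.114 → t=1.782; u2·a0=0.2802·4.146=1.162 ≤ a1=2.436 → R1 fires; P=6 C=9 R=0 Z=4
Draw 7: a1=0.000, a2=0.000, a3=1.395, a0=1.395; τ=−ln(0.2790)/1.395=0.915 → t=2.697 > T=2.43: stop.
Read off R at T=2.43: 0

R at T = 0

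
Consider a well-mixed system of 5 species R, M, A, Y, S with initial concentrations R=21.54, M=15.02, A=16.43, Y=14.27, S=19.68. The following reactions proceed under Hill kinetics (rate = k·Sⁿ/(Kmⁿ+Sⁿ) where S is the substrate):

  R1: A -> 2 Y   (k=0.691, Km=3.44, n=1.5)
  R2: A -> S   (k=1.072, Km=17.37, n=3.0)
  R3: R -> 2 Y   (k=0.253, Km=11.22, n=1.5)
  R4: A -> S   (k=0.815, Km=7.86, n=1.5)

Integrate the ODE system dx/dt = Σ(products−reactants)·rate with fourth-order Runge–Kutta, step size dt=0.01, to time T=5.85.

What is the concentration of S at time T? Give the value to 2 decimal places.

RK4 with dt=0.01: 585 steps to T=5.85. Trajectory (selected grid times):
t=0.00: R=21.54 M=15.02 A=16.43 Y=14.27 S=19.68
t=0.65: R=21.42 M=15.02 A=15.33 Y=15.32 S=20.37
t=1.30: R=21.30 M=15.02 A=14.28 Y=16.37 S=21.02
t=1.95: R=21.18 M=15.02 A=13.27 Y=17.41 S=21.62
t=2.60: R=21.06 M=15.02 A=12.32 Y=18.43 S=22.18
t=3.25: R=20.95 M=15.02 A=11.42 Y=19.45 S=22.69
t=3.90: R=20.83 M=15.02 A=10.57 Y=20.45 S=23.16
t=4.55: R=20.71 M=15.02 A=9.76 Y=21.43 S=23.60
t=5.20: R=20.59 M=15.02 A=9.00 Y=22.40 S=23.99
t=5.85: R=20.48 M=15.02 A=8.28 Y=23.35 S=24.35
Read off S at T=5.85: 24.35

S at T = 24.35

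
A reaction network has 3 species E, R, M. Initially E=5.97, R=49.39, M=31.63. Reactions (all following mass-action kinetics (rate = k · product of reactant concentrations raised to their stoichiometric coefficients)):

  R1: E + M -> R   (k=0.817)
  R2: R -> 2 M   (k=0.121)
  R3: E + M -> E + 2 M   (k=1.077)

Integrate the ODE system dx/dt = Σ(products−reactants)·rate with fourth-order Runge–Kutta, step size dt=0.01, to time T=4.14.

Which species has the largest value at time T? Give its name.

Dominant species at T: M

RK4 with dt=0.01: 414 steps to T=4.14. Trajectory (selected grid times):
t=0.00: E=5.97 R=49.39 M=31.63
t=0.46: E=0.00 R=52.39 M=39.47
t=0.92: E=0.00 R=49.55 M=45.15
t=1.38: E=0.00 R=46.87 M=50.51
t=1.84: E=0.00 R=44.33 M=55.59
t=2.30: E=0.00 R=41.93 M=60.39
t=2.76: E=0.00 R=39.66 M=64.93
t=3.22: E=0.00 R=37.51 M=69.22
t=3.68: E=0.00 R=35.48 M=73.28
t=4.14: E=0.00 R=33.56 M=77.13
At T=4.14: E=0.00 R=33.56 M=77.13; the largest is M.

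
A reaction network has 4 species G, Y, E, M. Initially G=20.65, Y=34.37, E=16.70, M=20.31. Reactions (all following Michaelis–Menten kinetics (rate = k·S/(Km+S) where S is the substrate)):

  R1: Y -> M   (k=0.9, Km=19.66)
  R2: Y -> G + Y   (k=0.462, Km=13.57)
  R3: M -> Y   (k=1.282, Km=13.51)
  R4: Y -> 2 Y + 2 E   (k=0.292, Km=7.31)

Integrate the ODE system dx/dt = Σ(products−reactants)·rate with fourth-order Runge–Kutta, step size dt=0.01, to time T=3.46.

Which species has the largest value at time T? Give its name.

RK4 with dt=0.01: 346 steps to T=3.46. Trajectory (selected grid times):
t=0.00: G=20.65 Y=34.37 E=16.70 M=20.31
t=0.38: G=20.78 Y=34.54 E=16.88 M=20.24
t=0.77: G=20.91 Y=34.71 E=17.07 M=20.16
t=1.15: G=21.03 Y=34.87 E=17.25 M=20.09
t=1.54: G=21.16 Y=35.04 E=17.44 M=20.01
t=1.92: G=21.29 Y=35.20 E=17.63 M=19.94
t=2.31: G=21.42 Y=35.37 E=17.82 M=19.87
t=2.69: G=21.55 Y=35.53 E=18.00 M=19.80
t=3.08: G=21.68 Y=35.70 E=18.19 M=19.73
t=3.46: G=21.80 Y=35.86 E=18.37 M=19.66
At T=3.46: G=21.80 Y=35.86 E=18.37 M=19.66; the largest is Y.

Dominant species at T: Y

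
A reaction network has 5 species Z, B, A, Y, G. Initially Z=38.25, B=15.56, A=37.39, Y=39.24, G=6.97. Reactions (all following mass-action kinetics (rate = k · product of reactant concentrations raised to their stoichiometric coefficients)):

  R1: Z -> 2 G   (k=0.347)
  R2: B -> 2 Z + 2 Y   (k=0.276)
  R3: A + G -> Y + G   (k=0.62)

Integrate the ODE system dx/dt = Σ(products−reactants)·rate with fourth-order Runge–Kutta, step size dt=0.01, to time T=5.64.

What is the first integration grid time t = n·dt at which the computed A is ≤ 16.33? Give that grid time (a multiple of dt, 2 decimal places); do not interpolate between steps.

Threshold first reached at t = 0.15

RK4 with dt=0.01: 564 steps to T=5.64. Trajectory (selected grid times):
t=0.00: Z=38.25 B=15.56 A=37.39 Y=39.24 G=6.97
t=0.14: Z=37.59 B=14.97 A=17.39 Y=60.42 G=10.65
t=0.15: Z=37.54 B=14.93 A=16.27 Y=61.62 G=10.91
t=0.63: Z=35.19 B=13.08 A=0.10 Y=81.49 G=23.03
t=1.25: Z=32.06 B=11.02 A=0.00 Y=85.71 G=37.50
t=1.88: Z=28.92 B=9.26 A=0.00 Y=89.23 G=50.83
t=2.51: Z=25.89 B=7.78 A=0.00 Y=92.18 G=62.80
t=3.13: Z=23.07 B=6.56 A=0.00 Y=94.63 G=73.33
t=3.76: Z=20.42 B=5.51 A=0.00 Y=96.73 G=82.83
t=4.39: Z=17.98 B=4.63 A=0.00 Y=98.49 G=91.22
t=5.01: Z=15.81 B=3.90 A=0.00 Y=99.94 G=98.48
t=5.64: Z=13.82 B=3.28 A=0.00 Y=101.19 G=104.95
A(0.14)=17.393 > 16.33 but A(0.15)=16.268 ≤ 16.33, so the first grid time is t=0.15.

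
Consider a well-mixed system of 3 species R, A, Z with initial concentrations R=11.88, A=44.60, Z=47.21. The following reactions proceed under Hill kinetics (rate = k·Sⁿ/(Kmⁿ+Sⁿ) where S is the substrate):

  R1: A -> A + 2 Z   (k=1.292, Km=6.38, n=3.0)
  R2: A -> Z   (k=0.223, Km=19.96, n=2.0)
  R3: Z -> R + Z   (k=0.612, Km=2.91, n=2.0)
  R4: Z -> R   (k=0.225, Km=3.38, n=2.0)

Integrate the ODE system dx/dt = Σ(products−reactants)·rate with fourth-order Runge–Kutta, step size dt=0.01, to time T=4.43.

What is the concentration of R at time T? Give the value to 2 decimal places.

R at T = 15.58

RK4 with dt=0.01: 443 steps to T=4.43. Trajectory (selected grid times):
t=0.00: R=11.88 A=44.60 Z=47.21
t=0.49: R=12.29 A=44.51 Z=48.45
t=0.98: R=12.70 A=44.42 Z=49.70
t=1.48: R=13.11 A=44.33 Z=50.97
t=1.97: R=13.52 A=44.23 Z=52.21
t=2.46: R=13.93 A=44.14 Z=53.45
t=2.95: R=14.34 A=44.05 Z=54.70
t=3.45: R=14.76 A=43.96 Z=55.96
t=3.94: R=15.17 A=43.87 Z=57.21
t=4.43: R=15.58 A=43.78 Z=58.45
Read off R at T=4.43: 15.58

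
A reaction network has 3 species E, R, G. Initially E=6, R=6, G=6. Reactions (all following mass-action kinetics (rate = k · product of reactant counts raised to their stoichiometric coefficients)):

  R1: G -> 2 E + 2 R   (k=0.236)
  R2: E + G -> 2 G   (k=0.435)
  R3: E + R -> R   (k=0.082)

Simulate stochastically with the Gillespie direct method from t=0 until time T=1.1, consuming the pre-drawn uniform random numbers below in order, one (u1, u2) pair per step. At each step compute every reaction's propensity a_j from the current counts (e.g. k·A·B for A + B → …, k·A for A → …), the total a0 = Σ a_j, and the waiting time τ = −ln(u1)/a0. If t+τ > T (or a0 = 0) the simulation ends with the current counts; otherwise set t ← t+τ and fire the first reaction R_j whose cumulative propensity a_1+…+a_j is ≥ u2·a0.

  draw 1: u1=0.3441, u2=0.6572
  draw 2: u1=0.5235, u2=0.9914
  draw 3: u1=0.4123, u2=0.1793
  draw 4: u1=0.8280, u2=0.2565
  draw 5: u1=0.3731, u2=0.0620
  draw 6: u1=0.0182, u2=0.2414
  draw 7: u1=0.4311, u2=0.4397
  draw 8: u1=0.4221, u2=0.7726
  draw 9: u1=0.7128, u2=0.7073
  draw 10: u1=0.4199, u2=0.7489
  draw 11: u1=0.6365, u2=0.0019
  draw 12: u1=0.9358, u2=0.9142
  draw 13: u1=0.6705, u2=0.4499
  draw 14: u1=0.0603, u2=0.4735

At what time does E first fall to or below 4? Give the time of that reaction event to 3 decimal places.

Threshold first reached at t = 0.087

t=0.000: E=6 R=6 G=6
Draw 1: a1=1.416, a2=15.660, a3=2.952, a0=20.028; τ=−ln(0.3441)/20.028=0.053 → t=0.053; u2·a0=0.6572·20.028=13.162; a1=1.416 < 13.162 ≤ a1+a2=17.076 → R2 fires; E=5 R=6 G=7
Draw 2: a1=1.652, a2=15.225, a3=2.460, a0=19.337; τ=−ln(0.5235)/19.337=0.033 → t=0.087; u2·a0=0.9914·19.337=19.171; a1+a2=16.877 < 19.171 ≤ a1+…+a3=19.337 → R3 fires; E=4 R=6 G=7
Draw 3: a1=1.652, a2=12.180, a3=1.968, a0=15.800; τ=−ln(0.4123)/15.800=0.056 → t=0.143; u2·a0=0.1793·15.800=2.833; a1=1.652 < 2.833 ≤ a1+a2=13.832 → R2 fires; E=3 R=6 G=8
Draw 4: a1=1.888, a2=10.440, a3=1.476, a0=13.804; τ=−ln(0.8280)/13.804=0.014 → t=0.156; u2·a0=0.2565·13.804=3.541; a1=1.888 < 3.541 ≤ a1+a2=12.328 → R2 fires; E=2 R=6 G=9
Draw 5: a1=2.124, a2=7.830, a3=0.984, a0=10.938; τ=−ln(0.3731)/10.938=0.090 → t=0.247; u2·a0=0.0620·10.938=0.678 ≤ a1=2.124 → R1 fires; E=4 R=8 G=8
Draw 6: a1=1.888, a2=13.920, a3=2.624, a0=18.432; τ=−ln(0.0182)/18.432=0.217 → t=0.464; u2·a0=0.2414·18.432=4.449; a1=1.888 < 4.449 ≤ a1+a2=15.808 → R2 fires; E=3 R=8 G=9
Draw 7: a1=2.124, a2=11.745, a3=1.968, a0=15.837; τ=−ln(0.4311)/15.837=0.053 → t=0.517; u2·a0=0.4397·15.837=6.964; a1=2.124 < 6.964 ≤ a1+a2=13.869 → R2 fires; E=2 R=8 G=10
Draw 8: a1=2.360, a2=8.700, a3=1.312, a0=12.372; τ=−ln(0.4221)/12.372=0.070 → t=0.587; u2·a0=0.7726·12.372=9.559; a1=2.360 < 9.559 ≤ a1+a2=11.060 → R2 fires; E=1 R=8 G=11
Draw 9: a1=2.596, a2=4.785, a3=0.656, a0=8.037; τ=−ln(0.7128)/8.037=0.042 → t=0.629; u2·a0=0.7073·8.037=5.685; a1=2.596 < 5.685 ≤ a1+a2=7.381 → R2 fires; E=0 R=8 G=12
Draw 10: a1=2.832, a2=0.000, a3=0.000, a0=2.832; τ=−ln(0.4199)/2.832=0.306 → t=0.935; u2·a0=0.7489·2.832=2.121 ≤ a1=2.832 → R1 fires; E=2 R=10 G=11
Draw 11: a1=2.596, a2=9.570, a3=1.640, a0=13.806; τ=−ln(0.6365)/13.806=0.033 → t=0.968; u2·a0=0.0019·13.806=0.026 ≤ a1=2.596 → R1 fires; E=4 R=12 G=10
Draw 12: a1=2.360, a2=17.400, a3=3.936, a0=23.696; τ=−ln(0.9358)/23.696=0.003 → t=0.971; u2·a0=0.9142·23.696=21.663; a1+a2=19.760 < 21.663 ≤ a1+…+a3=23.696 → R3 fires; E=3 R=12 G=10
Draw 13: a1=2.360, a2=13.050, a3=2.952, a0=18.362; τ=−ln(0.6705)/18.362=0.022 → t=0.993; u2·a0=0.4499·18.362=8.261; a1=2.360 < 8.261 ≤ a1+a2=15.410 → R2 fires; E=2 R=12 G=11
Draw 14: a1=2.596, a2=9.570, a3=1.968, a0=14.134; τ=−ln(0.0603)/14.134=0.199 → t=1.191 > T=1.1: stop.
E first becomes ≤ 4 when it reaches 4 at the event at t=0.087.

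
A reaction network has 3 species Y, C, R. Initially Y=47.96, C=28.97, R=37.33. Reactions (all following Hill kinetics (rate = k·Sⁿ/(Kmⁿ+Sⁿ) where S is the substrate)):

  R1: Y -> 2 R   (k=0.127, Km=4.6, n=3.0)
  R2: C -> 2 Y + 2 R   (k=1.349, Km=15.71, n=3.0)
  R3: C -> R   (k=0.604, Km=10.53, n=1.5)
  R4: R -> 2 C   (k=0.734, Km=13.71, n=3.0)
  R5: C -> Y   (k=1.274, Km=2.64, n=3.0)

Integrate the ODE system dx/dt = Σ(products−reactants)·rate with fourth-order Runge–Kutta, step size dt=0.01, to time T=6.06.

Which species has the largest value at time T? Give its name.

RK4 with dt=0.01: 606 steps to T=6.06. Trajectory (selected grid times):
t=0.00: Y=47.96 C=28.97 R=37.33
t=0.67: Y=50.28 C=27.95 R=38.91
t=1.35: Y=52.60 C=26.94 R=40.48
t=2.02: Y=54.86 C=25.97 R=41.99
t=2.69: Y=57.09 C=25.01 R=43.47
t=3.37: Y=59.33 C=24.07 R=44.93
t=4.04: Y=61.49 C=23.17 R=46.33
t=4.71: Y=63.62 C=22.29 R=47.69
t=5.39: Y=65.73 C=21.42 R=49.02
t=6.06: Y=67.77 C=20.60 R=50.28
At T=6.06: Y=67.77 C=20.60 R=50.28; the largest is Y.

Dominant species at T: Y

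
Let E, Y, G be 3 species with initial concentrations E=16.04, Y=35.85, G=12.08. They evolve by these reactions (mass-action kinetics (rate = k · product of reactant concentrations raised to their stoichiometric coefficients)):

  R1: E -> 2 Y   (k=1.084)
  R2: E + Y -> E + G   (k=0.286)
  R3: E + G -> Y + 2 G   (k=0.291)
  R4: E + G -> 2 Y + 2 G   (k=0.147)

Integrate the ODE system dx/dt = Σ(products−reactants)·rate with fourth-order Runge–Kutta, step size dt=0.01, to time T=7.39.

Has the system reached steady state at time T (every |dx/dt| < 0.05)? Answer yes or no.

RK4 with dt=0.01: 739 steps to T=7.39. Trajectory (selected grid times):
t=0.00: E=16.04 Y=35.85 G=12.08
t=0.82: E=0.00 Y=43.69 G=41.22
t=1.64: E=0.00 Y=43.69 G=41.22
t=2.46: E=0.00 Y=43.69 G=41.22
t=3.28: E=0.00 Y=43.69 G=41.22
t=4.11: E=0.00 Y=43.69 G=41.22
t=4.93: E=0.00 Y=43.69 G=41.22
t=5.75: E=0.00 Y=43.69 G=41.22
t=6.57: E=0.00 Y=43.69 G=41.22
t=7.39: E=0.00 Y=43.69 G=41.22
Rates at T: R1=0.0000, R2=0.0000, R3=0.0000, R4=0.0000
dx/dt at T (Σ net stoichiometry × rate): E=-0.0000, Y=+0.0000, G=+0.0000
Largest |dx/dt| is |+0.0000| (G) < 0.05 → steady.

Steady state at T: yes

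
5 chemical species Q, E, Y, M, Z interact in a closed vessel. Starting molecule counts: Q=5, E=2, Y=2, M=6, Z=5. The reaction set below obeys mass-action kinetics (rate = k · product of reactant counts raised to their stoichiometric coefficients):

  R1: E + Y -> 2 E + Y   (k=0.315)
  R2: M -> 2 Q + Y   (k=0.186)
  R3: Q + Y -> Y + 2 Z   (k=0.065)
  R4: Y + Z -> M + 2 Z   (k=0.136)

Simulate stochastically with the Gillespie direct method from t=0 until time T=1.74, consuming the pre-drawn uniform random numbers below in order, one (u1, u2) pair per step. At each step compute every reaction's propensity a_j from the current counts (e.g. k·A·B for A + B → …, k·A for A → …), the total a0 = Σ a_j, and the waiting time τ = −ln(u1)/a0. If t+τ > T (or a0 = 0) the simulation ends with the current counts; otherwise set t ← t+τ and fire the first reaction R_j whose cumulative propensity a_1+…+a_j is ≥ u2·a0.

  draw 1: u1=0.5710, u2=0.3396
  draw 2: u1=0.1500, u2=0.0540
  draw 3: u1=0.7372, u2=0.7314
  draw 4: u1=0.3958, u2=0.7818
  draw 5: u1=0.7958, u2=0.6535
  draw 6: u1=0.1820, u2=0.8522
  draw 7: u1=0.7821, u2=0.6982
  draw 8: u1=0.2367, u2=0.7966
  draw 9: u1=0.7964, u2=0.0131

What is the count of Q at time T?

t=0.000: Q=5 E=2 Y=2 M=6 Z=5
Draw 1: a1=1.260, a2=1.116, a3=0.650, a4=1.360, a0=4.386; τ=−ln(0.5710)/4.386=0.128 → t=0.128; u2·a0=0.3396·4.386=1.489; a1=1.260 < 1.489 ≤ a1+a2=2.376 → R2 fires; Q=7 E=2 Y=3 M=5 Z=5
Draw 2: a1=1.890, a2=0.930, a3=1.365, a4=2.040, a0=6.225; τ=−ln(0.1500)/6.225=0.305 → t=0.433; u2·a0=0.0540·6.225=0.336 ≤ a1=1.890 → R1 fires; Q=7 E=3 Y=3 M=5 Z=5
Draw 3: a1=2.835, a2=0.930, a3=1.365, a4=2.040, a0=7.170; τ=−ln(0.7372)/7.170=0.043 → t=0.475; u2·a0=0.7314·7.170=5.244; a1+…+a3=5.130 < 5.244 ≤ a1+…+a4=7.170 → R4 fires; Q=7 E=3 Y=2 M=6 Z=6
Draw 4: a1=1.890, a2=1.116, a3=0.910, a4=1.632, a0=5.548; τ=−ln(0.3958)/5.548=0.167 → t=0.642; u2·a0=0.7818·5.548=4.337; a1+…+a3=3.916 < 4.337 ≤ a1+…+a4=5.548 → R4 fires; Q=7 E=3 Y=1 M=7 Z=7
Draw 5: a1=0.945, a2=1.302, a3=0.455, a4=0.952, a0=3.654; τ=−ln(0.7958)/3.654=0.063 → t=0.705; u2·a0=0.6535·3.654=2.388; a1+a2=2.247 < 2.388 ≤ a1+…+a3=2.702 → R3 fires; Q=6 E=3 Y=1 M=7 Z=9
Draw 6: a1=0.945, a2=1.302, a3=0.390, a4=1.224, a0=3.861; τ=−ln(0.1820)/3.861=0.441 → t=1.146; u2·a0=0.8522·3.861=3.290; a1+…+a3=2.637 < 3.290 ≤ a1+…+a4=3.861 → R4 fires; Q=6 E=3 Y=0 M=8 Z=10
Draw 7: a1=0.000, a2=1.488, a3=0.000, a4=0.000, a0=1.488; τ=−ln(0.7821)/1.488=0.165 → t=1.311; u2·a0=0.6982·1.488=1.039; a1=0.000 < 1.039 ≤ a1+a2=1.488 → R2 fires; Q=8 E=3 Y=1 M=7 Z=10
Draw 8: a1=0.945, a2=1.302, a3=0.520, a4=1.360, a0=4.127; τ=−ln(0.2367)/4.127=0.349 → t=1.660; u2·a0=0.7966·4.127=3.288; a1+…+a3=2.767 < 3.288 ≤ a1+…+a4=4.127 → R4 fires; Q=8 E=3 Y=0 M=8 Z=11
Draw 9: a1=0.000, a2=1.488, a3=0.000, a4=0.000, a0=1.488; τ=−ln(0.7964)/1.488=0.153 → t=1.813 > T=1.74: stop.
Read off Q at T=1.74: 8

Q at T = 8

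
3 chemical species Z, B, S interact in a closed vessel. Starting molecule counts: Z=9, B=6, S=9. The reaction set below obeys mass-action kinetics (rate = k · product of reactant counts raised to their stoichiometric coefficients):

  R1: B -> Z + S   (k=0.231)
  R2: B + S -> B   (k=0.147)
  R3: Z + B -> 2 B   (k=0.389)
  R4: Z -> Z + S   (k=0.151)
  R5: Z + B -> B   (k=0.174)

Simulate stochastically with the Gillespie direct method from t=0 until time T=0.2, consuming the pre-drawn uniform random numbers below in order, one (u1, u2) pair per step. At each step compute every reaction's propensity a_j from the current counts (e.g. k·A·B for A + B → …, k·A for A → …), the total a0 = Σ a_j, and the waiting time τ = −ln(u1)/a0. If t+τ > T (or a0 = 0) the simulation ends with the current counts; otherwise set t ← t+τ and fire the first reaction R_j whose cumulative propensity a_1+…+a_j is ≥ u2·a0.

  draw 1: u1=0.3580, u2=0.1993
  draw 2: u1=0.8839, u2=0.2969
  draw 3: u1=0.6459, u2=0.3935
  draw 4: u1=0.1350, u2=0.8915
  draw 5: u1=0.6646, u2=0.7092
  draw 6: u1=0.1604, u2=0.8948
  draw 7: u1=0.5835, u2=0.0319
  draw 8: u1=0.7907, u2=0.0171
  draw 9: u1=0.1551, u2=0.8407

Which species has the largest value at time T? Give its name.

t=0.000: Z=9 B=6 S=9
Draw 1: a1=1.386, a2=7.938, a3=21.006, a4=1.359, a5=9.396, a0=41.085; τ=−ln(0.3580)/41.085=0.025 → t=0.025; u2·a0=0.1993·41.085=8.188; a1=1.386 < 8.188 ≤ a1+a2=9.324 → R2 fires; Z=9 B=6 S=8
Draw 2: a1=1.386, a2=7.056, a3=21.006, a4=1.359, a5=9.396, a0=40.203; τ=−ln(0.8839)/40.203=0.003 → t=0.028; u2·a0=0.2969·40.203=11.936; a1+a2=8.442 < 11.936 ≤ a1+…+a3=29.448 → R3 fires; Z=8 B=7 S=8
Draw 3: a1=1.617, a2=8.232, a3=21.784, a4=1.208, a5=9.744, a0=42.585; τ=−ln(0.6459)/42.585=0.010 → t=0.038; u2·a0=0.3935·42.585=16.757; a1+a2=9.849 < 16.757 ≤ a1+…+a3=31.633 → R3 fires; Z=7 B=8 S=8
Draw 4: a1=1.848, a2=9.408, a3=21.784, a4=1.057, a5=9.744, a0=43.841; τ=−ln(0.1350)/43.841=0.046 → t=0.084; u2·a0=0.8915·43.841=39.084; a1+…+a4=34.097 < 39.084 ≤ a1+…+a5=43.841 → R5 fires; Z=6 B=8 S=8
Draw 5: a1=1.848, a2=9.408, a3=18.672, a4=0.906, a5=8.352, a0=39.186; τ=−ln(0.6646)/39.186=0.010 → t=0.094; u2·a0=0.7092·39.186=27.791; a1+a2=11.256 < 27.791 ≤ a1+…+a3=29.928 → R3 fires; Z=5 B=9 S=8
Draw 6: a1=2.079, a2=10.584, a3=17.505, a4=0.755, a5=7.830, a0=38.753; τ=−ln(0.1604)/38.753=0.047 → t=0.142; u2·a0=0.8948·38.753=34.676; a1+…+a4=30.923 < 34.676 ≤ a1+…+a5=38.753 → R5 fires; Z=4 B=9 S=8
Draw 7: a1=2.079, a2=10.584, a3=14.004, a4=0.604, a5=6.264, a0=33.535; τ=−ln(0.5835)/33.535=0.016 → t=0.158; u2·a0=0.0319·33.535=1.070 ≤ a1=2.079 → R1 fires; Z=5 B=8 S=9
Draw 8: a1=1.848, a2=10.584, a3=15.560, a4=0.755, a5=6.960, a0=35.707; τ=−ln(0.7907)/35.707=0.007 → t=0.164; u2·a0=0.0171·35.707=0.611 ≤ a1=1.848 → R1 fires; Z=6 B=7 S=10
Draw 9: a1=1.617, a2=10.290, a3=16.338, a4=0.906, a5=7.308, a0=36.459; τ=−ln(0.1551)/36.459=0.051 → t=0.215 > T=0.2: stop.
At T=0.2: Z=6 B=7 S=10; the largest is S.

Dominant species at T: S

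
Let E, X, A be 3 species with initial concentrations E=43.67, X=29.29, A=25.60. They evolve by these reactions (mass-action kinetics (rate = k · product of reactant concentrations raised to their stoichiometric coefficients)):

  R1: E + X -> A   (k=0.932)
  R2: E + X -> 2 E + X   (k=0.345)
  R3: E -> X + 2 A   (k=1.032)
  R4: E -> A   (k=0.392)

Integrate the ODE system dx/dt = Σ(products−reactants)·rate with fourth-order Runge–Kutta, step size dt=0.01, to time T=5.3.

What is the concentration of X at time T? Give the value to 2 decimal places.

RK4 with dt=0.01: 530 steps to T=5.3. Trajectory (selected grid times):
t=0.00: E=43.67 X=29.29 A=25.60
t=0.59: E=7.21 X=1.11 A=85.25
t=1.18: E=2.12 X=1.11 A=93.81
t=1.77: E=0.62 X=1.11 A=96.33
t=2.36: E=0.18 X=1.11 A=97.07
t=2.94: E=0.06 X=1.11 A=97.28
t=3.53: E=0.02 X=1.11 A=97.35
t=4.12: E=0.00 X=1.11 A=97.37
t=4.71: E=0.00 X=1.11 A=97.37
t=5.30: E=0.00 X=1.11 A=97.37
Read off X at T=5.3: 1.11

X at T = 1.11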